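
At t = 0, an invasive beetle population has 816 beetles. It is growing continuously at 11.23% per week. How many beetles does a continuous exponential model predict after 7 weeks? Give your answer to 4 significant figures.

P(7) = 816 · e^(0.1123·7) = 816 · e^(0.7861)
= 816 · 2.19482 ≈ 1790.97

≈ 1,791 beetles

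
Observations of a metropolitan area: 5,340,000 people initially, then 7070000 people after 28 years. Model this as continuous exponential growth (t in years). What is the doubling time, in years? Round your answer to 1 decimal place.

doubling time ≈ 69.2 years

r = ln(7070000/5340000) / 28 = ln(1.32397) / 28 ≈ 0.010023 per year
doubling time = ln 2 / |r| = 0.69315 / 0.010023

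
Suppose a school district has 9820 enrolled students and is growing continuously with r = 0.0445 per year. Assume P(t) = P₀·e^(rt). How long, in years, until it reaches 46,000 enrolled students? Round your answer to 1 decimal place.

t ≈ 34.7 years

46000 = 9820 · e^(0.0445·t)
t = ln(46000/9820) / 0.0445 = ln(4.68432) / 0.0445 = 1.54422 / 0.0445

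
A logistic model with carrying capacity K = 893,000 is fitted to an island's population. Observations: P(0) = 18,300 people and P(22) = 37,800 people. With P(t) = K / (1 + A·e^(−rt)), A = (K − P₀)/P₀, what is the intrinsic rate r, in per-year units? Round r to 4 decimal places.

r ≈ 0.0340 per year

A = (893000 − 18300)/18300 = 47.79781
37800 = 893000/(1 + 47.79781·e^(−r·22)) → e^(−22r) = (23.62434 − 1)/47.79781 = 0.473334
r = −ln(0.473334)/22 = 0.74795/22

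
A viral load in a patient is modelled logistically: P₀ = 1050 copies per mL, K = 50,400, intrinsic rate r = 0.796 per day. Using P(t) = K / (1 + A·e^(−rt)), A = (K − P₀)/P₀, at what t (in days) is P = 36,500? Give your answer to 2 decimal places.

A = (50400 − 1050)/1050 = 47
36500 = 50400/(1 + 47·e^(−0.796t)) → 1 + 47·e^(−0.796t) = 1.38082
e^(−0.796t) = 0.008103 → t = ln(123.41727)/0.796 = 4.81557/0.796

t ≈ 6.05 days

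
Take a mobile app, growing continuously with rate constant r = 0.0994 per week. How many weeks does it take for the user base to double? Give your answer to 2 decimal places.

doubling time = ln(2) / |r| = 0.69315 / 0.0994

doubling time ≈ 6.97 weeks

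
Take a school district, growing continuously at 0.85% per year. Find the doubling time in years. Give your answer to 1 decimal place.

doubling time ≈ 81.5 years

doubling time = ln(2) / |r| = 0.69315 / 0.0085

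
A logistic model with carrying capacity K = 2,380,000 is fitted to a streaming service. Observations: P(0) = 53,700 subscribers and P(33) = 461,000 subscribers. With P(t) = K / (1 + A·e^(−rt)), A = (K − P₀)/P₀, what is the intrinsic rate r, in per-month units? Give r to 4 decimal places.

r ≈ 0.0710 per month

A = (2380000 − 53700)/53700 = 43.3203
461000 = 2380000/(1 + 43.3203·e^(−r·33)) → e^(−33r) = (5.16269 − 1)/43.3203 = 0.096091
r = −ln(0.096091)/33 = 2.34246/33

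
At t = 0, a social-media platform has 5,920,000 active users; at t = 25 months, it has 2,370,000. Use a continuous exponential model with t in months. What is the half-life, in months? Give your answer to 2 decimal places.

r = ln(2370000/5920000) / 25 = ln(0.40034) / 25 ≈ -0.036618 per month
half-life = ln 2 / |r| = 0.69315 / 0.036618

half-life ≈ 18.93 months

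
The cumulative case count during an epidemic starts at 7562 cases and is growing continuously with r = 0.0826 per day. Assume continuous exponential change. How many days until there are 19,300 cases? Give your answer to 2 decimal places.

t ≈ 11.34 days

19300 = 7562 · e^(0.0826·t)
t = ln(19300/7562) / 0.0826 = ln(2.55223) / 0.0826 = 0.93697 / 0.0826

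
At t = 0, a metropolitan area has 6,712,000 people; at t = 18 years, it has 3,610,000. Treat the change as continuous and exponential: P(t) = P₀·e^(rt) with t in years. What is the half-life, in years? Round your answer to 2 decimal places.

half-life ≈ 20.12 years

r = ln(3610000/6712000) / 18 = ln(0.53784) / 18 ≈ -0.034455 per year
half-life = ln 2 / |r| = 0.69315 / 0.034455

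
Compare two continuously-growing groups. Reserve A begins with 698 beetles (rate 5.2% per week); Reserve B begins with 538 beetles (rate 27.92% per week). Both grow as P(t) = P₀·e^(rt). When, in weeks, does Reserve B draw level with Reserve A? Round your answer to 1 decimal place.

t ≈ 1.1 weeks

698·e^(0.052t) = 538·e^(0.2792t)
698/538 = e^((0.2792 − 0.052)t) → ln(1.2974) = 0.2272·t
t = 0.26036 / 0.2272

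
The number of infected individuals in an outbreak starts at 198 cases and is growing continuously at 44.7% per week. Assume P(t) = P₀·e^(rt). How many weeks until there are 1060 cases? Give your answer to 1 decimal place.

1060 = 198 · e^(0.447·t)
t = ln(1060/198) / 0.447 = ln(5.35354) / 0.447 = 1.67776 / 0.447

t ≈ 3.8 weeks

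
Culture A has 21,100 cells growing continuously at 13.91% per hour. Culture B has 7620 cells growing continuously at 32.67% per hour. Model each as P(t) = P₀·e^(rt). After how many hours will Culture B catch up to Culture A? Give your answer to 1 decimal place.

21100·e^(0.1391t) = 7620·e^(0.3267t)
21100/7620 = e^((0.3267 − 0.1391)t) → ln(2.76903) = 0.1876·t
t = 1.0185 / 0.1876

t ≈ 5.4 hours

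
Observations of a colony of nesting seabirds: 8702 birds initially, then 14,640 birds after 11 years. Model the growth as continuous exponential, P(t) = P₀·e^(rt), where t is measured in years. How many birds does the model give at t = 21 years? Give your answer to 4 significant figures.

≈ 23,490 birds

r = ln(14640/8702) / 11 ≈ 0.047291 per year
P(21) = 8702 · e^(0.047291·21) = 8702 · 2.69964 ≈ 23492.26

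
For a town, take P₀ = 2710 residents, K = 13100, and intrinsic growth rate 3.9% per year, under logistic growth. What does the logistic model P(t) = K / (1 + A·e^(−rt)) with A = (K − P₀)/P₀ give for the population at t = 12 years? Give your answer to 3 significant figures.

≈ 3,850 residents

A = (13100 − 2710)/2710 = 3.83395
P(12) = 13100 / (1 + 3.83395·e^(−0.039·12)) = 13100 / (1 + 3.83395·0.626254)
= 13100 / 3.40102 ≈ 3851.78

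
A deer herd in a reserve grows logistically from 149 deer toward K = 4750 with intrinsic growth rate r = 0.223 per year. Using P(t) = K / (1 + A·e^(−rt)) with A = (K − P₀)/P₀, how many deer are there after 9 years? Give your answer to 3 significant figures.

A = (4750 − 149)/149 = 30.87919
P(9) = 4750 / (1 + 30.87919·e^(−0.223·9)) = 4750 / (1 + 30.87919·0.134391)
= 4750 / 5.14989 ≈ 922.35

≈ 922 deer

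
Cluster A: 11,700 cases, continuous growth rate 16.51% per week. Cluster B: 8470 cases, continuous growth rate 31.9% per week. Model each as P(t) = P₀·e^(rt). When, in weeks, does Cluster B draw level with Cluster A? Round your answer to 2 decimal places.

11700·e^(0.1651t) = 8470·e^(0.319t)
11700/8470 = e^((0.319 − 0.1651)t) → ln(1.38135) = 0.1539·t
t = 0.32306 / 0.1539

t ≈ 2.10 weeks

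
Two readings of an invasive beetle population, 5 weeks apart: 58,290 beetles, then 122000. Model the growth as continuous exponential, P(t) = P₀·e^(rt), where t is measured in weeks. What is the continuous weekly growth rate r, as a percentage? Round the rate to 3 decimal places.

r ≈ 14.772% per week

122000 = 58290 · e^(r·5)
e^(5r) = 122000/58290 = 2.09298
r = ln(2.09298) / 5 = 0.73859 / 5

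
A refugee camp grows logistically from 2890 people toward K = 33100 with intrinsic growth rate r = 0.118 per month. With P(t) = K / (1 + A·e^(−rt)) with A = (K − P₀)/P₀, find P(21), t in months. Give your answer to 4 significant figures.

A = (33100 − 2890)/2890 = 10.45329
P(21) = 33100 / (1 + 10.45329·e^(−0.118·21)) = 33100 / (1 + 10.45329·0.083911)
= 33100 / 1.87714 ≈ 17633.17

≈ 17,630 people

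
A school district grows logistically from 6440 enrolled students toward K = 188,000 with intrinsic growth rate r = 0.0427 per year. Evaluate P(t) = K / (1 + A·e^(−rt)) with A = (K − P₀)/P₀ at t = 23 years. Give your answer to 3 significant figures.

A = (188000 − 6440)/6440 = 28.19255
P(23) = 188000 / (1 + 28.19255·e^(−0.0427·23)) = 188000 / (1 + 28.19255·0.374524)
= 188000 / 11.55878 ≈ 16264.69

≈ 16,300 enrolled students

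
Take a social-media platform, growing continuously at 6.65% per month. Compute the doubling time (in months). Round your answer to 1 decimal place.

doubling time = ln(2) / |r| = 0.69315 / 0.0665

doubling time ≈ 10.4 months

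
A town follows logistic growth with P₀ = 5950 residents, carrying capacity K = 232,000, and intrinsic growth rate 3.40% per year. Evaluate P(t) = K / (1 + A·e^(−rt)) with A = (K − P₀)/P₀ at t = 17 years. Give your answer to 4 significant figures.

A = (232000 − 5950)/5950 = 37.9916
P(17) = 232000 / (1 + 37.9916·e^(−0.034·17)) = 232000 / (1 + 37.9916·0.561019)
= 232000 / 22.31402 ≈ 10397.05

≈ 10,400 residents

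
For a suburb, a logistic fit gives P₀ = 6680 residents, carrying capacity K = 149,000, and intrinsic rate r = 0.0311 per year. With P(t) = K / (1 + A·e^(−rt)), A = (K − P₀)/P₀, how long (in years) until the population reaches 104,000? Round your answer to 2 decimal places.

A = (149000 − 6680)/6680 = 21.30539
104000 = 149000/(1 + 21.30539·e^(−0.0311t)) → 1 + 21.30539·e^(−0.0311t) = 1.43269
e^(−0.0311t) = 0.020309 → t = ln(49.23912)/0.0311 = 3.89669/0.0311

t ≈ 125.30 years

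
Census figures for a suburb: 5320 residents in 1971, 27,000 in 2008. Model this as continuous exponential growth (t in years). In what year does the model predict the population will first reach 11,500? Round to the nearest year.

r = ln(27000/5320) / 37 = 1.62436/37 ≈ 0.043902 per year
t = ln(11500/5320) / r = 0.77087/0.043902 ≈ 17.56 years after 1971

year 1989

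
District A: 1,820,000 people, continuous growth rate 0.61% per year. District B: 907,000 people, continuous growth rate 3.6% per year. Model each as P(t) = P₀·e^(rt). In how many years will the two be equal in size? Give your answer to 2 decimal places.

t ≈ 23.29 years

1820000·e^(0.0061t) = 907000·e^(0.036t)
1820000/907000 = e^((0.036 − 0.0061)t) → ln(2.00662) = 0.0299·t
t = 0.69645 / 0.0299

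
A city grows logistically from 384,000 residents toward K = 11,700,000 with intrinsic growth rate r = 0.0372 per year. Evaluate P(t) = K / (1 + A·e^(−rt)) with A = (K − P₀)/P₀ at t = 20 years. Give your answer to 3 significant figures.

≈ 780,000 residents

A = (11700000 − 384000)/384000 = 29.46875
P(20) = 11700000 / (1 + 29.46875·e^(−0.0372·20)) = 11700000 / (1 + 29.46875·0.475209)
= 11700000 / 15.00382 ≈ 779801.24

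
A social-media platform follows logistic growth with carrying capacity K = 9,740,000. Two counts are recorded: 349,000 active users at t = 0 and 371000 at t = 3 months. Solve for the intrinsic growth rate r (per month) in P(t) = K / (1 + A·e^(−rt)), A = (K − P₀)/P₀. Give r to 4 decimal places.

A = (9740000 − 349000)/349000 = 26.90831
371000 = 9740000/(1 + 26.90831·e^(−r·3)) → e^(−3r) = (26.25337 − 1)/26.90831 = 0.938497
r = −ln(0.938497)/3 = 0.06348/3

r ≈ 0.0212 per month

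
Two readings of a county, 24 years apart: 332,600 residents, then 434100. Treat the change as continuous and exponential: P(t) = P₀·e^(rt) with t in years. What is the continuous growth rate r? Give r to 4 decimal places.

434100 = 332600 · e^(r·24)
e^(24r) = 434100/332600 = 1.30517
r = ln(1.30517) / 24 = 0.26633 / 24

r ≈ 0.0111 per year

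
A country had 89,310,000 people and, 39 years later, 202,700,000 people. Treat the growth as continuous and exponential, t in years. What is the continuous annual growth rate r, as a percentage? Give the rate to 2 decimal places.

r ≈ 2.10% per year

202700000 = 89310000 · e^(r·39)
e^(39r) = 202700000/89310000 = 2.26962
r = ln(2.26962) / 39 = 0.81961 / 39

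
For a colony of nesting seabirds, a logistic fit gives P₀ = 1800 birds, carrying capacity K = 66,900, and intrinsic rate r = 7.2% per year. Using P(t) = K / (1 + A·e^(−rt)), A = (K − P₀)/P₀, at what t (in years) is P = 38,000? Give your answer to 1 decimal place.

A = (66900 − 1800)/1800 = 36.16667
38000 = 66900/(1 + 36.16667·e^(−0.072t)) → 1 + 36.16667·e^(−0.072t) = 1.76053
e^(−0.072t) = 0.021028 → t = ln(47.55479)/0.072 = 3.86188/0.072

t ≈ 53.6 years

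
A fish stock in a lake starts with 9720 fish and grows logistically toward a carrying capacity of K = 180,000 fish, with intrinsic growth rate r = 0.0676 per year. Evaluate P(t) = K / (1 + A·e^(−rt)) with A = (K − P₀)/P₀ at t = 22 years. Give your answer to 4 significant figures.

≈ 36,300 fish

A = (180000 − 9720)/9720 = 17.51852
P(22) = 180000 / (1 + 17.51852·e^(−0.0676·22)) = 180000 / (1 + 17.51852·0.226005)
= 180000 / 4.95927 ≈ 36295.7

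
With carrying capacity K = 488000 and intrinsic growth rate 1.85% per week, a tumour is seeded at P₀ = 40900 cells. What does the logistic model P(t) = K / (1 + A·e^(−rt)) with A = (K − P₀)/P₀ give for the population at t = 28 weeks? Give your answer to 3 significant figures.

A = (488000 − 40900)/40900 = 10.93154
P(28) = 488000 / (1 + 10.93154·e^(−0.0185·28)) = 488000 / (1 + 10.93154·0.595711)
= 488000 / 7.51204 ≈ 64962.41

≈ 65,000 cells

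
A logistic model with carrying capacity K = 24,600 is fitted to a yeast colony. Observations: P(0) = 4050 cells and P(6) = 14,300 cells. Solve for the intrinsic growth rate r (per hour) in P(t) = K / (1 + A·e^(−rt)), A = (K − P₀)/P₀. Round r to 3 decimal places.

A = (24600 − 4050)/4050 = 5.07407
14300 = 24600/(1 + 5.07407·e^(−r·6)) → e^(−6r) = (1.72028 − 1)/5.07407 = 0.141953
r = −ln(0.141953)/6 = 1.95226/6

r ≈ 0.325 per hour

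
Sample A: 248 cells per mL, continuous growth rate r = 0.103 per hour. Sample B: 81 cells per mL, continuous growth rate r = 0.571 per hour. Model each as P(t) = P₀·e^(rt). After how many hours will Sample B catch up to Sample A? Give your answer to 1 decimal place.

t ≈ 2.4 hours

248·e^(0.103t) = 81·e^(0.571t)
248/81 = e^((0.571 − 0.103)t) → ln(3.06173) = 0.468·t
t = 1.11898 / 0.468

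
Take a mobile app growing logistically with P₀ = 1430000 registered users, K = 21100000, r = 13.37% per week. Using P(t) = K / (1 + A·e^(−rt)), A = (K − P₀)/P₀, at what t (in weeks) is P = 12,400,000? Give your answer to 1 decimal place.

A = (21100000 − 1430000)/1430000 = 13.75524
12400000 = 21100000/(1 + 13.75524·e^(−0.1337t)) → 1 + 13.75524·e^(−0.1337t) = 1.70161
e^(−0.1337t) = 0.051007 → t = ln(19.60518)/0.1337 = 2.97579/0.1337

t ≈ 22.3 weeks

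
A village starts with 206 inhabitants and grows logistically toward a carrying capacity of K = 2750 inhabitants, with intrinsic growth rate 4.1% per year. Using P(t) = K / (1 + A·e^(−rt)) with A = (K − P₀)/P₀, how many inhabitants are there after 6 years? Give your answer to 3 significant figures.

A = (2750 − 206)/206 = 12.34951
P(6) = 2750 / (1 + 12.34951·e^(−0.041·6)) = 2750 / (1 + 12.34951·0.781922)
= 2750 / 10.65636 ≈ 258.06

≈ 258 inhabitants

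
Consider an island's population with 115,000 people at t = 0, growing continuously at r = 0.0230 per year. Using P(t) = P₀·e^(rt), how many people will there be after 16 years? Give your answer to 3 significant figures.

P(16) = 115000 · e^(0.023·16) = 115000 · e^(0.368)
= 115000 · 1.44484 ≈ 166156.83

≈ 166,000 people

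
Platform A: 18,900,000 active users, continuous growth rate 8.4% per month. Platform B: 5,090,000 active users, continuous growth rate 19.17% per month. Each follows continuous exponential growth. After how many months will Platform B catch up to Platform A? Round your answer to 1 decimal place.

t ≈ 12.2 months

18900000·e^(0.084t) = 5090000·e^(0.1917t)
18900000/5090000 = e^((0.1917 − 0.084)t) → ln(3.71316) = 0.1077·t
t = 1.31188 / 0.1077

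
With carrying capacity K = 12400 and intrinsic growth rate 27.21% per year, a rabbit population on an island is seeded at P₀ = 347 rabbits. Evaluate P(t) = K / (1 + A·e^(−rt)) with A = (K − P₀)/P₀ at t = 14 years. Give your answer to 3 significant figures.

≈ 7,010 rabbits

A = (12400 − 347)/347 = 34.73487
P(14) = 12400 / (1 + 34.73487·e^(−0.2721·14)) = 12400 / (1 + 34.73487·0.022161)
= 12400 / 1.76978 ≈ 7006.54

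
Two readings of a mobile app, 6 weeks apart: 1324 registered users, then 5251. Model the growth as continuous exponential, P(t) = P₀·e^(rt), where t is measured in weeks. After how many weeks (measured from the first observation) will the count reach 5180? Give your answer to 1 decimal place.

t ≈ 5.9 weeks

r = ln(5251/1324) / 6 ≈ 0.229627 per week
t = ln(5180/1324) / r = 1.36415 / 0.229627 ≈ 5.941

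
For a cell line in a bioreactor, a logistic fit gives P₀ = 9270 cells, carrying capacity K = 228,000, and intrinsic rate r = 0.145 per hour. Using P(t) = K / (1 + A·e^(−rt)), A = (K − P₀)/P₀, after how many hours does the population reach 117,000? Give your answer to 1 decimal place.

A = (228000 − 9270)/9270 = 23.59547
117000 = 228000/(1 + 23.59547·e^(−0.145t)) → 1 + 23.59547·e^(−0.145t) = 1.94872
e^(−0.145t) = 0.040208 → t = ln(24.8709)/0.145 = 3.2137/0.145

t ≈ 22.2 hours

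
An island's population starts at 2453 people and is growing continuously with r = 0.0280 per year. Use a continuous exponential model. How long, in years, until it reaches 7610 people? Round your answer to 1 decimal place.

t ≈ 40.4 years

7610 = 2453 · e^(0.028·t)
t = ln(7610/2453) / 0.028 = ln(3.10232) / 0.028 = 1.13215 / 0.028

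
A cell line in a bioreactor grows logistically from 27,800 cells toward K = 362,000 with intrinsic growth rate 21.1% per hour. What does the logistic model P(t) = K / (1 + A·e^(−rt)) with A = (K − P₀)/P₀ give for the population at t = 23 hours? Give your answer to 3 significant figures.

A = (362000 − 27800)/27800 = 12.02158
P(23) = 362000 / (1 + 12.02158·e^(−0.211·23)) = 362000 / (1 + 12.02158·0.007805)
= 362000 / 1.09383 ≈ 330947.95

≈ 331,000 cells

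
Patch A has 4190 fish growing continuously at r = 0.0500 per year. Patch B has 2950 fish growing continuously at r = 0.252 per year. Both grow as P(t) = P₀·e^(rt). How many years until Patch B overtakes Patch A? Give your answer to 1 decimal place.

4190·e^(0.05t) = 2950·e^(0.252t)
4190/2950 = e^((0.252 − 0.05)t) → ln(1.42034) = 0.202·t
t = 0.3509 / 0.202

t ≈ 1.7 years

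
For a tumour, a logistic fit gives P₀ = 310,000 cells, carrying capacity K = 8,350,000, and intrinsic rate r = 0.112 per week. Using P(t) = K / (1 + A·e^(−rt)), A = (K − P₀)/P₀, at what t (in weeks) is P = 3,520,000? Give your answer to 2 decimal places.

A = (8350000 − 310000)/310000 = 25.93548
3520000 = 8350000/(1 + 25.93548·e^(−0.112t)) → 1 + 25.93548·e^(−0.112t) = 2.37216
e^(−0.112t) = 0.052907 → t = ln(18.90122)/0.112 = 2.93923/0.112

t ≈ 26.24 weeks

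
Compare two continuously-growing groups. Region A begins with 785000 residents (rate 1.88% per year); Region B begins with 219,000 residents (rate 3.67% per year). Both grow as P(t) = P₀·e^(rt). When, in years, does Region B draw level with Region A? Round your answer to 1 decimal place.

t ≈ 71.3 years

785000·e^(0.0188t) = 219000·e^(0.0367t)
785000/219000 = e^((0.0367 − 0.0188)t) → ln(3.58447) = 0.0179·t
t = 1.27661 / 0.0179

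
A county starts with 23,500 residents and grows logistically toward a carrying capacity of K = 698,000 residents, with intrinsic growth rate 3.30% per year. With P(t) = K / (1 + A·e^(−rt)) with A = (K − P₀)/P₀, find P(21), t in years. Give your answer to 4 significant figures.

A = (698000 − 23500)/23500 = 28.70213
P(21) = 698000 / (1 + 28.70213·e^(−0.033·21)) = 698000 / (1 + 28.70213·0.500074)
= 698000 / 15.35318 ≈ 45462.91

≈ 45,460 residents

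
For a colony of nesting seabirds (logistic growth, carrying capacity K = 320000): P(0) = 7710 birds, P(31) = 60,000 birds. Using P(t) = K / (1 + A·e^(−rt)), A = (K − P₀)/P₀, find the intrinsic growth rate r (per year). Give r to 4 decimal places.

A = (320000 − 7710)/7710 = 40.50454
60000 = 320000/(1 + 40.50454·e^(−r·31)) → e^(−31r) = (5.33333 − 1)/40.50454 = 0.106984
r = −ln(0.106984)/31 = 2.23508/31

r ≈ 0.0721 per year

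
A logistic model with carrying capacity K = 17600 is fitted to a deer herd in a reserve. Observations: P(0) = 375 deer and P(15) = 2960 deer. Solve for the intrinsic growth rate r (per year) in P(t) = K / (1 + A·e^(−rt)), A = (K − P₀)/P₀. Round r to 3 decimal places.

r ≈ 0.149 per year

A = (17600 − 375)/375 = 45.93333
2960 = 17600/(1 + 45.93333·e^(−r·15)) → e^(−15r) = (5.94595 − 1)/45.93333 = 0.107677
r = −ln(0.107677)/15 = 2.22862/15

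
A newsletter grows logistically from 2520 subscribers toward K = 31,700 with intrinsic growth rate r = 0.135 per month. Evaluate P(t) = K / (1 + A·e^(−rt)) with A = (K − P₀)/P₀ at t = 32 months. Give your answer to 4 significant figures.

A = (31700 − 2520)/2520 = 11.57937
P(32) = 31700 / (1 + 11.57937·e^(−0.135·32)) = 31700 / (1 + 11.57937·0.0133)
= 31700 / 1.154 ≈ 27469.57

≈ 27,470 subscribers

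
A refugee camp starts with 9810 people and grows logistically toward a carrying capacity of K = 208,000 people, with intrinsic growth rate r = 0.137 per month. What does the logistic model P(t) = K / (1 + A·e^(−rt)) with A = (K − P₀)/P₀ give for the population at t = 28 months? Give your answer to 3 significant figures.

≈ 145,000 people

A = (208000 − 9810)/9810 = 20.20285
P(28) = 208000 / (1 + 20.20285·e^(−0.137·28)) = 208000 / (1 + 20.20285·0.02158)
= 208000 / 1.43597 ≈ 144849.57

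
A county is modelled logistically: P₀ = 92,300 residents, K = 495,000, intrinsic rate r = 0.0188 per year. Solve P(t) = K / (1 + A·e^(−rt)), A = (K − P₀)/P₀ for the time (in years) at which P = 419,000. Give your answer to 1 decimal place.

t ≈ 169.2 years

A = (495000 − 92300)/92300 = 4.36295
419000 = 495000/(1 + 4.36295·e^(−0.0188t)) → 1 + 4.36295·e^(−0.0188t) = 1.18138
e^(−0.0188t) = 0.041574 → t = ln(24.05362)/0.0188 = 3.18029/0.0188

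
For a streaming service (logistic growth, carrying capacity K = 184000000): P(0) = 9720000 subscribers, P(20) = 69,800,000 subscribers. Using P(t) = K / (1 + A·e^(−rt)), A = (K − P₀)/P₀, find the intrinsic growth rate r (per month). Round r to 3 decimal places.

r ≈ 0.120 per month

A = (184000000 − 9720000)/9720000 = 17.93004
69800000 = 184000000/(1 + 17.93004·e^(−r·20)) → e^(−20r) = (2.6361 − 1)/17.93004 = 0.091249
r = −ln(0.091249)/20 = 2.39416/20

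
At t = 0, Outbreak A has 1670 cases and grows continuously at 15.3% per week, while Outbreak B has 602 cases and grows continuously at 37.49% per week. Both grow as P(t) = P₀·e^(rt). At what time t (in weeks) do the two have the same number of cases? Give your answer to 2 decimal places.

1670·e^(0.153t) = 602·e^(0.3749t)
1670/602 = e^((0.3749 − 0.153)t) → ln(2.77409) = 0.2219·t
t = 1.02032 / 0.2219

t ≈ 4.60 weeks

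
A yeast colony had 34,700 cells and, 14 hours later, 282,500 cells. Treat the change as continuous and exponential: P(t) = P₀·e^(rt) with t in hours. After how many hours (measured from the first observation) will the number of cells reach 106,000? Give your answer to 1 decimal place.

r = ln(282500/34700) / 14 ≈ 0.149781 per hour
t = ln(106000/34700) / r = 1.1167 / 0.149781 ≈ 7.456

t ≈ 7.5 hours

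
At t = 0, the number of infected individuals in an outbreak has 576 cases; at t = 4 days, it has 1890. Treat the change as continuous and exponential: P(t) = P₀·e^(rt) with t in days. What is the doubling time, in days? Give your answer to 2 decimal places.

doubling time ≈ 2.33 days

r = ln(1890/576) / 4 = ln(3.28125) / 4 ≈ 0.297056 per day
doubling time = ln 2 / |r| = 0.69315 / 0.297056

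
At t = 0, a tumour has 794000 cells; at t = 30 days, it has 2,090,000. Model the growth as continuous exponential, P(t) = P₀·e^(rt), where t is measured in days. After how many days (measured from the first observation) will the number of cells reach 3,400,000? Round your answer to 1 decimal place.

t ≈ 45.1 days

r = ln(2090000/794000) / 30 ≈ 0.032261 per day
t = ln(3400000/794000) / r = 1.45445 / 0.032261 ≈ 45.083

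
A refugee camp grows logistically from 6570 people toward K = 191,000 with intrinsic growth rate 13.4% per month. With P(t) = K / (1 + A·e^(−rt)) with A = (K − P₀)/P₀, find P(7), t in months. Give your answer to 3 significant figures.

≈ 15,900 people

A = (191000 − 6570)/6570 = 28.07154
P(7) = 191000 / (1 + 28.07154·e^(−0.134·7)) = 191000 / (1 + 28.07154·0.39141)
= 191000 / 11.98748 ≈ 15933.29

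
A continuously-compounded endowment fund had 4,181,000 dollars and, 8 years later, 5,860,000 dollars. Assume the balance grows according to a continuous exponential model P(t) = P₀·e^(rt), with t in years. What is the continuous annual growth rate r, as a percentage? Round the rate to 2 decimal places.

r ≈ 4.22% per year

5860000 = 4181000 · e^(r·8)
e^(8r) = 5860000/4181000 = 1.40158
r = ln(1.40158) / 8 = 0.3376 / 8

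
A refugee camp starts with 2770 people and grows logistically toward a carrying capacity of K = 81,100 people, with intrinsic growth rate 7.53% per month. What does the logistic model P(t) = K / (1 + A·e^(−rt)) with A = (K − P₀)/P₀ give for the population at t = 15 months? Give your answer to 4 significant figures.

≈ 7,999 people

A = (81100 − 2770)/2770 = 28.27798
P(15) = 81100 / (1 + 28.27798·e^(−0.0753·15)) = 81100 / (1 + 28.27798·0.323195)
= 81100 / 10.1393 ≈ 7998.58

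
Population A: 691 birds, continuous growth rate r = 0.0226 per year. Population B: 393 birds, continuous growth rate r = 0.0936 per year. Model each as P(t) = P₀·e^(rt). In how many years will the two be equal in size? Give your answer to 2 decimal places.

691·e^(0.0226t) = 393·e^(0.0936t)
691/393 = e^((0.0936 − 0.0226)t) → ln(1.75827) = 0.071·t
t = 0.56433 / 0.071

t ≈ 7.95 years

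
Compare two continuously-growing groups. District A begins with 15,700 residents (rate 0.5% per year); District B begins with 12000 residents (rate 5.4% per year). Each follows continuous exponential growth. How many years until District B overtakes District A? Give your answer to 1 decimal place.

t ≈ 5.5 years

15700·e^(0.005t) = 12000·e^(0.054t)
15700/12000 = e^((0.054 − 0.005)t) → ln(1.30833) = 0.049·t
t = 0.26875 / 0.049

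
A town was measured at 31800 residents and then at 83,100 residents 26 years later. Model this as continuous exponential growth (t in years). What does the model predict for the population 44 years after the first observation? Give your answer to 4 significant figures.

r = ln(83100/31800) / 26 ≈ 0.036945 per year
P(44) = 31800 · e^(0.036945·44) = 31800 · 5.08144 ≈ 161589.72

≈ 161,600 residents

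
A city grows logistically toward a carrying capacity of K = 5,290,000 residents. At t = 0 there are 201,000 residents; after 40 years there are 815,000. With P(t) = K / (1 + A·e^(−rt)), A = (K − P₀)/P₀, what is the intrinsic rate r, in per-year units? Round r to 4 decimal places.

r ≈ 0.0382 per year

A = (5290000 − 201000)/201000 = 25.31841
815000 = 5290000/(1 + 25.31841·e^(−r·40)) → e^(−40r) = (6.4908 − 1)/25.31841 = 0.21687
r = −ln(0.21687)/40 = 1.52846/40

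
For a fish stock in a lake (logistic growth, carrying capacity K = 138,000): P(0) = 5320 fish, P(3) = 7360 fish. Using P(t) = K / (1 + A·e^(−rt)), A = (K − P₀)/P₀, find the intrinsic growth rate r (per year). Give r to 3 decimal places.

r ≈ 0.113 per year

A = (138000 − 5320)/5320 = 24.93985
7360 = 138000/(1 + 24.93985·e^(−r·3)) → e^(−3r) = (18.75 − 1)/24.93985 = 0.711712
r = −ln(0.711712)/3 = 0.34008/3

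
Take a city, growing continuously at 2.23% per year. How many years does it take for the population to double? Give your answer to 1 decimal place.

doubling time ≈ 31.1 years

doubling time = ln(2) / |r| = 0.69315 / 0.0223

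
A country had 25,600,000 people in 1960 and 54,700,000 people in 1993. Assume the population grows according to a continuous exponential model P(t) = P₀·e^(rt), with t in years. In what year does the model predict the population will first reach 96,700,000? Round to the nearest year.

r = ln(54700000/25600000) / 33 = 0.75927/33 ≈ 0.023008 per year
t = ln(96700000/25600000) / r = 1.32902/0.023008 ≈ 57.76 years after 1960

year 2018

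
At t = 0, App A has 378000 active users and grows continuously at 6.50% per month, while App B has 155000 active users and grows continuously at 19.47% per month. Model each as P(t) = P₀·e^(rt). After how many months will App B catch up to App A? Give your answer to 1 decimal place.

378000·e^(0.065t) = 155000·e^(0.1947t)
378000/155000 = e^((0.1947 − 0.065)t) → ln(2.43871) = 0.1297·t
t = 0.89147 / 0.1297

t ≈ 6.9 months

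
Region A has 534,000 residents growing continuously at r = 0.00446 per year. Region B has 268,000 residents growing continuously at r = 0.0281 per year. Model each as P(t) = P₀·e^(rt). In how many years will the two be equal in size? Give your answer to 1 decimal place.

t ≈ 29.2 years

534000·e^(0.00446t) = 268000·e^(0.0281t)
534000/268000 = e^((0.0281 − 0.00446)t) → ln(1.99254) = 0.02364·t
t = 0.68941 / 0.02364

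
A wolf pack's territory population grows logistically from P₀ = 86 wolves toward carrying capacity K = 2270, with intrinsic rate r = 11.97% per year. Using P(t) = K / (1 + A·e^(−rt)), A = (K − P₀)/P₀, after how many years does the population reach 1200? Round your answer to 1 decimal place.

A = (2270 − 86)/86 = 25.39535
1200 = 2270/(1 + 25.39535·e^(−0.1197t)) → 1 + 25.39535·e^(−0.1197t) = 1.89167
e^(−0.1197t) = 0.035111 → t = ln(28.48077)/0.1197 = 3.34923/0.1197

t ≈ 28.0 years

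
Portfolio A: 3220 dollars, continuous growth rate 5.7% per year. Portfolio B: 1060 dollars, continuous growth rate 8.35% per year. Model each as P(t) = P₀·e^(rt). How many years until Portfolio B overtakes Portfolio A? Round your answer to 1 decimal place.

3220·e^(0.057t) = 1060·e^(0.0835t)
3220/1060 = e^((0.0835 − 0.057)t) → ln(3.03774) = 0.0265·t
t = 1.11111 / 0.0265

t ≈ 41.9 years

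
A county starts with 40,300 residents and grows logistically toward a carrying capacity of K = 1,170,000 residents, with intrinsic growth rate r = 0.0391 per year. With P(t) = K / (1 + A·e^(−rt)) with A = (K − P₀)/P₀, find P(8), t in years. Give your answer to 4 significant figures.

A = (1170000 − 40300)/40300 = 28.03226
P(8) = 1170000 / (1 + 28.03226·e^(−0.0391·8)) = 1170000 / (1 + 28.03226·0.731396)
= 1170000 / 21.50269 ≈ 54411.81

≈ 54,410 residents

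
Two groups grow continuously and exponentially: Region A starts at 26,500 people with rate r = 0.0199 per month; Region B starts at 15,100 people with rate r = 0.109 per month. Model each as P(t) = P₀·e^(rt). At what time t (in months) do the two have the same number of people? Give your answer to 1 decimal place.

26500·e^(0.0199t) = 15100·e^(0.109t)
26500/15100 = e^((0.109 − 0.0199)t) → ln(1.75497) = 0.0891·t
t = 0.56245 / 0.0891

t ≈ 6.3 months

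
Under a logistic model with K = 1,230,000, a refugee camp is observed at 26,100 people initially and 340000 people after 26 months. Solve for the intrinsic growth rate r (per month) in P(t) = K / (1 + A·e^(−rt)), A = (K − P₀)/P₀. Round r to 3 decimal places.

A = (1230000 − 26100)/26100 = 46.12644
340000 = 1230000/(1 + 46.12644·e^(−r·26)) → e^(−26r) = (3.61765 − 1)/46.12644 = 0.056749
r = −ln(0.056749)/26 = 2.86911/26

r ≈ 0.110 per month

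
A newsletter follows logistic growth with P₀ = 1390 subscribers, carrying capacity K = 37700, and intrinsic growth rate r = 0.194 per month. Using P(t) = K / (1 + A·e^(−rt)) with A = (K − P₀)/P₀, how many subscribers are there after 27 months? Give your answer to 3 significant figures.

A = (37700 − 1390)/1390 = 26.1223
P(27) = 37700 / (1 + 26.1223·e^(−0.194·27)) = 37700 / (1 + 26.1223·0.005311)
= 37700 / 1.13873 ≈ 33107

≈ 33,100 subscribers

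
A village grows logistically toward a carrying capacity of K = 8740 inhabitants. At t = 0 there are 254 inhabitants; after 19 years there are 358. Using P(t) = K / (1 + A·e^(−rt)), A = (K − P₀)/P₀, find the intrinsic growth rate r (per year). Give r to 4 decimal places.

r ≈ 0.0187 per year

A = (8740 − 254)/254 = 33.40945
358 = 8740/(1 + 33.40945·e^(−r·19)) → e^(−19r) = (24.41341 − 1)/33.40945 = 0.700802
r = −ln(0.700802)/19 = 0.35553/19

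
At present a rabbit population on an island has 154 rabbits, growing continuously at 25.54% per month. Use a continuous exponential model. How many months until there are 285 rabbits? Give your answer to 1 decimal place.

285 = 154 · e^(0.2554·t)
t = ln(285/154) / 0.2554 = ln(1.85065) / 0.2554 = 0.61554 / 0.2554

t ≈ 2.4 months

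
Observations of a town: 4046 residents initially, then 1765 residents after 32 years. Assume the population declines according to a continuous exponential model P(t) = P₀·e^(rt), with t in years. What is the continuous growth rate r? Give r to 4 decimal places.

1765 = 4046 · e^(r·32)
e^(32r) = 1765/4046 = 0.43623
r = ln(0.43623) / 32 = -0.82958 / 32

r ≈ -0.0259 per year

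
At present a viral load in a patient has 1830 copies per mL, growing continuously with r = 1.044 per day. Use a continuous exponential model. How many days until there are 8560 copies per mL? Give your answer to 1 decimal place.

t ≈ 1.5 days

8560 = 1830 · e^(1.044·t)
t = ln(8560/1830) / 1.044 = ln(4.6776) / 1.044 = 1.54278 / 1.044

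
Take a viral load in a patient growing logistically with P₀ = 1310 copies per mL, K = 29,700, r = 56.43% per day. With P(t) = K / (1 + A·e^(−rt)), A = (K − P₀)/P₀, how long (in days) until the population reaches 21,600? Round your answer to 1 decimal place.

t ≈ 7.2 days

A = (29700 − 1310)/1310 = 21.67176
21600 = 29700/(1 + 21.67176·e^(−0.5643t)) → 1 + 21.67176·e^(−0.5643t) = 1.375
e^(−0.5643t) = 0.017304 → t = ln(57.79135)/0.5643 = 4.05684/0.5643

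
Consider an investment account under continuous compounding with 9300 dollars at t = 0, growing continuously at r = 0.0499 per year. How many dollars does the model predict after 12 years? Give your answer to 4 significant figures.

P(12) = 9300 · e^(0.0499·12) = 9300 · e^(0.5988)
= 9300 · 1.81993 ≈ 16925.38

≈ 16,930 dollars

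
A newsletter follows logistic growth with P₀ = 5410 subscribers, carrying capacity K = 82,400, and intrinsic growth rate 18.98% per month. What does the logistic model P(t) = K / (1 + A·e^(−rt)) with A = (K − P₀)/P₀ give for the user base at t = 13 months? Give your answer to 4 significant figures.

A = (82400 − 5410)/5410 = 14.23105
P(13) = 82400 / (1 + 14.23105·e^(−0.1898·13)) = 82400 / (1 + 14.23105·0.084805)
= 82400 / 2.20687 ≈ 37338.03

≈ 37,340 subscribers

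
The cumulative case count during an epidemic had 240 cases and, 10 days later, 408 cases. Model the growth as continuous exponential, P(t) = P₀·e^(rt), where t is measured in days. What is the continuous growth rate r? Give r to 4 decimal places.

r ≈ 0.0531 per day

408 = 240 · e^(r·10)
e^(10r) = 408/240 = 1.7
r = ln(1.7) / 10 = 0.53063 / 10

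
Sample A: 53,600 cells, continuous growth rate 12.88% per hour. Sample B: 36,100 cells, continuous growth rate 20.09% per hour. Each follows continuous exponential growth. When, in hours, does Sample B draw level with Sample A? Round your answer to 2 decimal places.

53600·e^(0.1288t) = 36100·e^(0.2009t)
53600/36100 = e^((0.2009 − 0.1288)t) → ln(1.48476) = 0.0721·t
t = 0.39526 / 0.0721

t ≈ 5.48 hours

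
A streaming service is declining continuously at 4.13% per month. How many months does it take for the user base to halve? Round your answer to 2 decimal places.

half-life ≈ 16.78 months

half-life = ln(2) / |r| = 0.69315 / 0.0413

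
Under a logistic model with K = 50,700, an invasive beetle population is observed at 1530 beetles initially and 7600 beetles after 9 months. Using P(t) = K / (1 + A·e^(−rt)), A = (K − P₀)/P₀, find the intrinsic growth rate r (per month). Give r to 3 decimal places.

A = (50700 − 1530)/1530 = 32.13725
7600 = 50700/(1 + 32.13725·e^(−r·9)) → e^(−9r) = (6.67105 − 1)/32.13725 = 0.176464
r = −ln(0.176464)/9 = 1.73464/9

r ≈ 0.193 per month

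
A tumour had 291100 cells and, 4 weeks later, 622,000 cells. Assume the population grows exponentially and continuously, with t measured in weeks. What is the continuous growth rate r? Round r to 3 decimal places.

r ≈ 0.190 per week

622000 = 291100 · e^(r·4)
e^(4r) = 622000/291100 = 2.13672
r = ln(2.13672) / 4 = 0.75927 / 4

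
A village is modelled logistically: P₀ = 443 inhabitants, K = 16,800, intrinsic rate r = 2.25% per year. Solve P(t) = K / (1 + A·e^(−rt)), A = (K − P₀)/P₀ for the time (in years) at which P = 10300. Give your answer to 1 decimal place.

t ≈ 180.9 years

A = (16800 − 443)/443 = 36.92325
10300 = 16800/(1 + 36.92325·e^(−0.0225t)) → 1 + 36.92325·e^(−0.0225t) = 1.63107
e^(−0.0225t) = 0.017091 → t = ln(58.50915)/0.0225 = 4.06918/0.0225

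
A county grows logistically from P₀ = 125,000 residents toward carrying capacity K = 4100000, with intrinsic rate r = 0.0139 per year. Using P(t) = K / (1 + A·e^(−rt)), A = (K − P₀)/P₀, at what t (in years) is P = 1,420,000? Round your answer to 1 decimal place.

t ≈ 203.2 years

A = (4100000 − 125000)/125000 = 31.8
1420000 = 4100000/(1 + 31.8·e^(−0.0139t)) → 1 + 31.8·e^(−0.0139t) = 2.88732
e^(−0.0139t) = 0.05935 → t = ln(16.84925)/0.0139 = 2.82431/0.0139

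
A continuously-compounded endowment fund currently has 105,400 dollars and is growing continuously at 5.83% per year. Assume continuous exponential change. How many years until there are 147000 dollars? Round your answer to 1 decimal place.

t ≈ 5.7 years

147000 = 105400 · e^(0.0583·t)
t = ln(147000/105400) / 0.0583 = ln(1.39469) / 0.0583 = 0.33267 / 0.0583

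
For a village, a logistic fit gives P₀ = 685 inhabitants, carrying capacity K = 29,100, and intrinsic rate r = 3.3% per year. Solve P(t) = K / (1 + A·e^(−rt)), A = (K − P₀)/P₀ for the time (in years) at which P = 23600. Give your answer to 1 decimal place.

A = (29100 − 685)/685 = 41.48175
23600 = 29100/(1 + 41.48175·e^(−0.033t)) → 1 + 41.48175·e^(−0.033t) = 1.23305
e^(−0.033t) = 0.005618 → t = ln(177.99443)/0.033 = 5.18175/0.033

t ≈ 157.0 years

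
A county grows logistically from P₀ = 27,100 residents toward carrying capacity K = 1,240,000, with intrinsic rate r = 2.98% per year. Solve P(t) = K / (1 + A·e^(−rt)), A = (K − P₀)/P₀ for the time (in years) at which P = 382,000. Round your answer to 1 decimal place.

t ≈ 100.4 years

A = (1240000 − 27100)/27100 = 44.75646
382000 = 1240000/(1 + 44.75646·e^(−0.0298t)) → 1 + 44.75646·e^(−0.0298t) = 3.24607
e^(−0.0298t) = 0.050184 → t = ln(19.92653)/0.0298 = 2.99205/0.0298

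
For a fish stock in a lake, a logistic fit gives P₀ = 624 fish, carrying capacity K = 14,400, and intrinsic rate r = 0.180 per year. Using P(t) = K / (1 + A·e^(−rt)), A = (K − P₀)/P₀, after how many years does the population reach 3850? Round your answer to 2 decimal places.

t ≈ 11.59 years

A = (14400 − 624)/624 = 22.07692
3850 = 14400/(1 + 22.07692·e^(−0.18t)) → 1 + 22.07692·e^(−0.18t) = 3.74026
e^(−0.18t) = 0.124123 → t = ln(8.05651)/0.18 = 2.08648/0.18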